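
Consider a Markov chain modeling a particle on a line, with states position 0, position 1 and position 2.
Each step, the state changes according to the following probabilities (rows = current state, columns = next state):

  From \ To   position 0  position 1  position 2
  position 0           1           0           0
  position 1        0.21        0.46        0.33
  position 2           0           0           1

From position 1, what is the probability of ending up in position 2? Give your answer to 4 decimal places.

0.6111

Let h(s) be the probability of absorption at position 2 starting from transient state s. Then h(position 2) = 1 and h(position 0) = 0. By first-step analysis:
h(position 1) = 0.21·0 + 0.46·h(position 1) + 0.33·1
Solving: h(position 1) = 0.6111.
Starting from position 1, the probability is 0.6111.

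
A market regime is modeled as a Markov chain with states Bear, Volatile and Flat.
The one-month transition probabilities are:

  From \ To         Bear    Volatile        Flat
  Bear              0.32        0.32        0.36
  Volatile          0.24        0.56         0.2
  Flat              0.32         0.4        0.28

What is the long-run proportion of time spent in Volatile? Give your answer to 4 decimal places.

0.4491

Let the stationary distribution be π with π = πP and π_1 + π_2 + π_3 = 1.
π_1 = 0.32·π_1 + 0.24·π_2 + 0.32·π_3
π_2 = 0.32·π_1 + 0.56·π_2 + 0.4·π_3
Solving with the normalization constraint gives π = (0.2841, 0.4491, 0.2668).
So the stationary probability of Volatile is 0.4491.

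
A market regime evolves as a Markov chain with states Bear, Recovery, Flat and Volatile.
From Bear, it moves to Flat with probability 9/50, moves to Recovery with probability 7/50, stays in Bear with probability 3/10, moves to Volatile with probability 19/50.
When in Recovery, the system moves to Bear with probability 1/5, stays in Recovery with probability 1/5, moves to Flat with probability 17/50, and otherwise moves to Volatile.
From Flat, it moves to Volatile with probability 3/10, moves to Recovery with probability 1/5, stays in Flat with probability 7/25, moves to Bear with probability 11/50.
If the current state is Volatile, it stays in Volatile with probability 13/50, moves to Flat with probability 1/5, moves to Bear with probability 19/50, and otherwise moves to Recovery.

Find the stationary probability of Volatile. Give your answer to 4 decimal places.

Let the stationary distribution be π with π = πP and π_1 + π_2 + π_3 + π_4 = 1.
π_1 = 0.3·π_1 + 0.2·π_2 + 0.22·π_3 + 0.38·π_4
π_2 = 0.14·π_1 + 0.2·π_2 + 0.2·π_3 + 0.16·π_4
π_3 = 0.18·π_1 + 0.34·π_2 + 0.28·π_3 + 0.2·π_4
Solving with the normalization constraint gives π = (0.2883, 0.1705, 0.2371, 0.3041).
So the stationary probability of Volatile is 0.3041.

0.3041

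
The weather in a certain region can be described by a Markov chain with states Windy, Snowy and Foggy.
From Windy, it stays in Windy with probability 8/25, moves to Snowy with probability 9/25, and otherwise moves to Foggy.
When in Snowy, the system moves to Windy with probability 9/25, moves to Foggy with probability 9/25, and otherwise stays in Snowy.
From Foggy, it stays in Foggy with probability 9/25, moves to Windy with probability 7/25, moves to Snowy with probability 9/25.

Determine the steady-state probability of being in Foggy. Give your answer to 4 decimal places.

Let the stationary distribution be π with π = πP and π_1 + π_2 + π_3 = 1.
π_1 = 0.32·π_1 + 0.36·π_2 + 0.28·π_3
π_2 = 0.36·π_1 + 0.28·π_2 + 0.36·π_3
Solving with the normalization constraint gives π = (0.3194, 0.3333, 0.3472).
So the stationary probability of Foggy is 0.3472.

0.3472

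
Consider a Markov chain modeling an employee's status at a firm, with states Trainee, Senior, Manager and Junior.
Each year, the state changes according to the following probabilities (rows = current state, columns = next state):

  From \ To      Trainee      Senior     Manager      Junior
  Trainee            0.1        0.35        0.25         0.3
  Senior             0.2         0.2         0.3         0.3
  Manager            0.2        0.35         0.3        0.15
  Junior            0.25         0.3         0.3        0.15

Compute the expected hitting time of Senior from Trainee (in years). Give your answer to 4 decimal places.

Let t(s) be the expected number of years to first reach Senior from state s, with t(Senior) = 0. Conditioning on the first year:
t(Trainee) = 1 + 0.1·t(Trainee) + 0.25·t(Manager) + 0.3·t(Junior)
t(Manager) = 1 + 0.2·t(Trainee) + 0.3·t(Manager) + 0.15·t(Junior)
t(Junior) = 1 + 0.25·t(Trainee) + 0.3·t(Manager) + 0.15·t(Junior)
Solving: t(Trainee) = 2.9520, t(Manager) = 2.9319, t(Junior) = 3.0795.
Expected years from Trainee to Senior: 2.9520.

2.9520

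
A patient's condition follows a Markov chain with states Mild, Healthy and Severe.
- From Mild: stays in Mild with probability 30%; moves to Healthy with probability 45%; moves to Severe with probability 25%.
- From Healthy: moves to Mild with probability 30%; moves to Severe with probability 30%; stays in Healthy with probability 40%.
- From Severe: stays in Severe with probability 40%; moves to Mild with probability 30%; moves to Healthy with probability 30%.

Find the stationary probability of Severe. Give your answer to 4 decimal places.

0.3167

Let the stationary distribution be π with π = πP and π_1 + π_2 + π_3 = 1.
π_1 = 0.3·π_1 + 0.3·π_2 + 0.3·π_3
π_2 = 0.45·π_1 + 0.4·π_2 + 0.3·π_3
Solving with the normalization constraint gives π = (0.3000, 0.3833, 0.3167).
So the stationary probability of Severe is 0.3167.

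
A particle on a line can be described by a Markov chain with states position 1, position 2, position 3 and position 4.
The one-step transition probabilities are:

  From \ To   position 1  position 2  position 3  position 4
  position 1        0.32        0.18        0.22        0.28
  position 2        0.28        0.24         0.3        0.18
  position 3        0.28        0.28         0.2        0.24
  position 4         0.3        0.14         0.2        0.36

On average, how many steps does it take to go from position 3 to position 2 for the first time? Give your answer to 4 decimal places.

4.7583

Let t(s) be the expected number of steps to first reach position 2 from state s, with t(position 2) = 0. Conditioning on the first step:
t(position 1) = 1 + 0.32·t(position 1) + 0.22·t(position 3) + 0.28·t(position 4)
t(position 3) = 1 + 0.28·t(position 1) + 0.2·t(position 3) + 0.24·t(position 4)
t(position 4) = 1 + 0.3·t(position 1) + 0.2·t(position 3) + 0.36·t(position 4)
Solving: t(position 1) = 5.2859, t(position 3) = 4.7583, t(position 4) = 5.5272.
Expected steps from position 3 to position 2: 4.7583.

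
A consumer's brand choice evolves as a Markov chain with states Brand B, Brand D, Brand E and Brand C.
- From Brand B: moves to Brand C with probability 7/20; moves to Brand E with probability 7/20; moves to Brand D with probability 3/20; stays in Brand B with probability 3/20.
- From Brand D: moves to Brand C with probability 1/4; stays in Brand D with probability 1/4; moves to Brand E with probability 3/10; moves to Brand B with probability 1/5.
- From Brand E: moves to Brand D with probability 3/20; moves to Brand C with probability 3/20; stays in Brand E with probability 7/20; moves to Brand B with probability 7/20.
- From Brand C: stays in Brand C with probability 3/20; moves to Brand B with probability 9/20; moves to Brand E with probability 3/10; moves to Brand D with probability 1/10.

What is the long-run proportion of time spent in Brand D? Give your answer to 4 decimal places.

Let the stationary distribution be π with π = πP and π_1 + π_2 + π_3 + π_4 = 1.
π_1 = 0.15·π_1 + 0.2·π_2 + 0.35·π_3 + 0.45·π_4
π_2 = 0.15·π_1 + 0.25·π_2 + 0.15·π_3 + 0.1·π_4
π_3 = 0.35·π_1 + 0.3·π_2 + 0.35·π_3 + 0.3·π_4
Solving with the normalization constraint gives π = (0.2910, 0.1542, 0.3311, 0.2236).
So the stationary probability of Brand D is 0.1542.

0.1542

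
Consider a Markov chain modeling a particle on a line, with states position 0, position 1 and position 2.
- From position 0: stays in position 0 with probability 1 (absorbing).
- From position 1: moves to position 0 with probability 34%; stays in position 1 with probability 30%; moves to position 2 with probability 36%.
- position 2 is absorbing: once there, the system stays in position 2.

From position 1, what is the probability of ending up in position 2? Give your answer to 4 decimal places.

0.5143

Let h(s) be the probability of absorption at position 2 starting from transient state s. Then h(position 2) = 1 and h(position 0) = 0. By first-step analysis:
h(position 1) = 0.34·0 + 0.3·h(position 1) + 0.36·1
Solving: h(position 1) = 0.5143.
Starting from position 1, the probability is 0.5143.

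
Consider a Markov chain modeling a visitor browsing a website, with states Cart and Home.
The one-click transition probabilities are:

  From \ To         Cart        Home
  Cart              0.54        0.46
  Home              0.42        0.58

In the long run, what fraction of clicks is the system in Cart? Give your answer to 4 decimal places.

0.4773

Let the stationary distribution be π with π = πP and π_1 + π_2 = 1.
π_1 = 0.54·π_1 + 0.42·π_2
Solving with the normalization constraint gives π = (0.4773, 0.5227).
So the stationary probability of Cart is 0.4773.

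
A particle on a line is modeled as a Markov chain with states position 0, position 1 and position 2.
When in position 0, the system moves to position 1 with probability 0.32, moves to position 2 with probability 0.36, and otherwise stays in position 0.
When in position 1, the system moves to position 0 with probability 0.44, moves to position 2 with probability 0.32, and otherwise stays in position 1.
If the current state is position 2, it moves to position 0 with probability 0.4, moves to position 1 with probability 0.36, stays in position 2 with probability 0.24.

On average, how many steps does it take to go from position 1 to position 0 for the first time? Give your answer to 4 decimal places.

2.3356

Let t(s) be the expected number of steps to first reach position 0 from state s, with t(position 0) = 0. Conditioning on the first step:
t(position 1) = 1 + 0.24·t(position 1) + 0.32·t(position 2)
t(position 2) = 1 + 0.36·t(position 1) + 0.24·t(position 2)
Solving: t(position 1) = 2.3356, t(position 2) = 2.4221.
Expected steps from position 1 to position 0: 2.3356.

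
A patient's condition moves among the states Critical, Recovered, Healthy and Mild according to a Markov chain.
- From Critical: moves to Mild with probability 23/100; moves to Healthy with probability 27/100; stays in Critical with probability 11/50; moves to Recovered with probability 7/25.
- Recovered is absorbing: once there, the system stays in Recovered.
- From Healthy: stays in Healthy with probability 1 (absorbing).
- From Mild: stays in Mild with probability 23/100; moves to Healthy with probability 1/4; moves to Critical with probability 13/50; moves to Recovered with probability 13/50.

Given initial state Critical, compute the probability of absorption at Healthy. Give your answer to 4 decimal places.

0.4908

Let h(s) be the probability of absorption at Healthy starting from transient state s. Then h(Healthy) = 1 and h(Recovered) = 0. By first-step analysis:
h(Critical) = 0.22·h(Critical) + 0.28·0 + 0.27·1 + 0.23·h(Mild)
h(Mild) = 0.26·h(Critical) + 0.26·0 + 0.25·1 + 0.23·h(Mild)
Solving: h(Critical) = 0.4908, h(Mild) = 0.4904.
Starting from Critical, the probability is 0.4908.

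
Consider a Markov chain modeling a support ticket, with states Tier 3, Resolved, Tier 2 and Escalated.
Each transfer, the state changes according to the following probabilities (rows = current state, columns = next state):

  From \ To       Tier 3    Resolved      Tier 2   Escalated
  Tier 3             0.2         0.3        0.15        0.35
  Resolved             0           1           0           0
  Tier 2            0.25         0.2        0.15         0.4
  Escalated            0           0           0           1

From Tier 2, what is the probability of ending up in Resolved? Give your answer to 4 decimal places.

0.3658

Let h(s) be the probability of absorption at Resolved starting from transient state s. Then h(Resolved) = 1 and h(Escalated) = 0. By first-step analysis:
h(Tier 3) = 0.2·h(Tier 3) + 0.3·1 + 0.15·h(Tier 2) + 0.35·0
h(Tier 2) = 0.25·h(Tier 3) + 0.2·1 + 0.15·h(Tier 2) + 0.4·0
Solving: h(Tier 3) = 0.4436, h(Tier 2) = 0.3658.
Starting from Tier 2, the probability is 0.3658.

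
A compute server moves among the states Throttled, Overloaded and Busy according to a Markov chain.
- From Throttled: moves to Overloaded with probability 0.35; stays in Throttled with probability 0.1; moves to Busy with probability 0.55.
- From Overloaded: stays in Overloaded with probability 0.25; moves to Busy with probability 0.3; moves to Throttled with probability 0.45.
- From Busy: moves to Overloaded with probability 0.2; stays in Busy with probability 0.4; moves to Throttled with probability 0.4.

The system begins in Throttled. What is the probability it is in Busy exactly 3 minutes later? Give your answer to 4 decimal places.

Propagate the distribution vector 3 minutes from Throttled.
After 0 minutes: (1.0000, 0.0000, 0.0000)
After 1 minute: (0.1000, 0.3500, 0.5500)
After 2 minutes: (0.3875, 0.2325, 0.3800)
After 3 minutes: (0.2954, 0.2698, 0.4349)
P(in Busy after 3 minutes) = 0.4349

0.4349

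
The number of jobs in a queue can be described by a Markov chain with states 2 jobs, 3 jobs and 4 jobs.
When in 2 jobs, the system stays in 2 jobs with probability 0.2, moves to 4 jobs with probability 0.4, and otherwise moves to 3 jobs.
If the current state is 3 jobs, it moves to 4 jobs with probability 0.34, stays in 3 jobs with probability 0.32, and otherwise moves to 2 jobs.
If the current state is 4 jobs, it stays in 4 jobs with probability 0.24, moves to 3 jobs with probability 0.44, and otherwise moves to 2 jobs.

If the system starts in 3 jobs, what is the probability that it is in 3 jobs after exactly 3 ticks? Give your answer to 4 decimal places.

Propagate the distribution vector 3 ticks from 3 jobs.
After 0 ticks: (0.0000, 1.0000, 0.0000)
After 1 tick: (0.3400, 0.3200, 0.3400)
After 2 ticks: (0.2856, 0.3880, 0.3264)
After 3 ticks: (0.2935, 0.3820, 0.3245)
P(in 3 jobs after 3 ticks) = 0.3820

0.3820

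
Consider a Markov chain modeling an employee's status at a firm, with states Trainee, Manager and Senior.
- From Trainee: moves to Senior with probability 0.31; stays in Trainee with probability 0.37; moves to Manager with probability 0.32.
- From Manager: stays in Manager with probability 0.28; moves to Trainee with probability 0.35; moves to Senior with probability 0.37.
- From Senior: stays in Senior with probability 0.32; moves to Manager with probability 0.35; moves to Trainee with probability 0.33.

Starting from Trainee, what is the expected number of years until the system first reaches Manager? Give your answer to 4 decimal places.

Let t(s) be the expected number of years to first reach Manager from state s, with t(Manager) = 0. Conditioning on the first year:
t(Trainee) = 1 + 0.37·t(Trainee) + 0.31·t(Senior)
t(Senior) = 1 + 0.33·t(Trainee) + 0.32·t(Senior)
Solving: t(Trainee) = 3.0359, t(Senior) = 2.9439.
Expected years from Trainee to Manager: 3.0359.

3.0359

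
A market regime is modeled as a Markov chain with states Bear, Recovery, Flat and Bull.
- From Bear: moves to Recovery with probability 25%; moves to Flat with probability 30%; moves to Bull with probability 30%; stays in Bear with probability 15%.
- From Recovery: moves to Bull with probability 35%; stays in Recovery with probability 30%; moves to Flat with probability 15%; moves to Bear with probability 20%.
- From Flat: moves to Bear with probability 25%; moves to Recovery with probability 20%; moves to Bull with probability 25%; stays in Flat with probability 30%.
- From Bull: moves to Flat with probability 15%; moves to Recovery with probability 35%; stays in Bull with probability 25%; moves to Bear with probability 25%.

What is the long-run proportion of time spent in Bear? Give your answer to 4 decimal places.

Let the stationary distribution be π with π = πP and π_1 + π_2 + π_3 + π_4 = 1.
π_1 = 0.15·π_1 + 0.2·π_2 + 0.25·π_3 + 0.25·π_4
π_2 = 0.25·π_1 + 0.3·π_2 + 0.2·π_3 + 0.35·π_4
π_3 = 0.3·π_1 + 0.15·π_2 + 0.3·π_3 + 0.15·π_4
Solving with the normalization constraint gives π = (0.2144, 0.2823, 0.2143, 0.2890).
So the stationary probability of Bear is 0.2144.

0.2144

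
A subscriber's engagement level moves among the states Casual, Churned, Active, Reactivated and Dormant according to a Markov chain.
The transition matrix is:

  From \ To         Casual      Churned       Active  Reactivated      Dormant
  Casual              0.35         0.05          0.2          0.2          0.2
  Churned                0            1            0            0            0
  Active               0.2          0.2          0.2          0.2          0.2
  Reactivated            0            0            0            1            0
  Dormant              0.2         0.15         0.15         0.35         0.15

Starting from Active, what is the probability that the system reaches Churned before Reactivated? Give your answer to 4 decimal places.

Let h(s) be the probability of absorption at Churned starting from transient state s. Then h(Churned) = 1 and h(Reactivated) = 0. By first-step analysis:
h(Casual) = 0.35·h(Casual) + 0.05·1 + 0.2·h(Active) + 0.2·0 + 0.2·h(Dormant)
h(Active) = 0.2·h(Casual) + 0.2·1 + 0.2·h(Active) + 0.2·0 + 0.2·h(Dormant)
h(Dormant) = 0.2·h(Casual) + 0.15·1 + 0.15·h(Active) + 0.35·0 + 0.15·h(Dormant)
Solving: h(Casual) = 0.2993, h(Active) = 0.4044, h(Dormant) = 0.3182.
Starting from Active, the probability is 0.4044.

0.4044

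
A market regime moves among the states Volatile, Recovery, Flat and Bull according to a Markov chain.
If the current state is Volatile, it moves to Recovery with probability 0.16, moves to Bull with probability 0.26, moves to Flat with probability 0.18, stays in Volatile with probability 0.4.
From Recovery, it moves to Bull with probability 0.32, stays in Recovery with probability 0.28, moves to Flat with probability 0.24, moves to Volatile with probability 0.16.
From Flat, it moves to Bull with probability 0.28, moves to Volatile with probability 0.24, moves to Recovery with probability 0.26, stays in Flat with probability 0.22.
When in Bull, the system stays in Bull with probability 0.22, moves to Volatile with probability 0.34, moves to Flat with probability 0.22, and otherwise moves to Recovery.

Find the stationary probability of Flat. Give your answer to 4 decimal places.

0.2126

Let the stationary distribution be π with π = πP and π_1 + π_2 + π_3 + π_4 = 1.
π_1 = 0.4·π_1 + 0.16·π_2 + 0.24·π_3 + 0.34·π_4
π_2 = 0.16·π_1 + 0.28·π_2 + 0.26·π_3 + 0.22·π_4
π_3 = 0.18·π_1 + 0.24·π_2 + 0.22·π_3 + 0.22·π_4
Solving with the normalization constraint gives π = (0.2962, 0.2242, 0.2126, 0.2670).
So the stationary probability of Flat is 0.2126.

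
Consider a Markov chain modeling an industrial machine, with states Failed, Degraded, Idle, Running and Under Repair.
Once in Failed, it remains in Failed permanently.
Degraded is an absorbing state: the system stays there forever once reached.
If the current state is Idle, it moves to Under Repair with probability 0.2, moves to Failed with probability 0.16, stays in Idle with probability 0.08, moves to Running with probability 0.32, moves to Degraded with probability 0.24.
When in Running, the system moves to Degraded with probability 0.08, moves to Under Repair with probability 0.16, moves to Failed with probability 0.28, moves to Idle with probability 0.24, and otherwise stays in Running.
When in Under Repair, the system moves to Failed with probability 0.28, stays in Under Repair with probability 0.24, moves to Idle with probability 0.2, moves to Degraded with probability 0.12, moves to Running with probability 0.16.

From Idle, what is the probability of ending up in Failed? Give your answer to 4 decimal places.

0.5541

Let h(s) be the probability of absorption at Failed starting from transient state s. Then h(Failed) = 1 and h(Degraded) = 0. By first-step analysis:
h(Idle) = 0.16·1 + 0.24·0 + 0.08·h(Idle) + 0.32·h(Running) + 0.2·h(Under Repair)
h(Running) = 0.28·1 + 0.08·0 + 0.24·h(Idle) + 0.24·h(Running) + 0.16·h(Under Repair)
h(Under Repair) = 0.28·1 + 0.12·0 + 0.2·h(Idle) + 0.16·h(Running) + 0.24·h(Under Repair)
Solving: h(Idle) = 0.5541, h(Running) = 0.6819, h(Under Repair) = 0.6578.
Starting from Idle, the probability is 0.5541.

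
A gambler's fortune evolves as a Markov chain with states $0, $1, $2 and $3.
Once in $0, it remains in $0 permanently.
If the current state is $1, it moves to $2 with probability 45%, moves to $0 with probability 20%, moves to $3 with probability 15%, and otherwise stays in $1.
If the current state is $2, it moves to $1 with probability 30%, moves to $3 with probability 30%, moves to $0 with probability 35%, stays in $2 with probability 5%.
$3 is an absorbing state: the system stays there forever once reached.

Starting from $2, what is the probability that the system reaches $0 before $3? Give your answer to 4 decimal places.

0.5440

Let h(s) be the probability of absorption at $0 starting from transient state s. Then h($0) = 1 and h($3) = 0. By first-step analysis:
h($1) = 0.2·1 + 0.2·h($1) + 0.45·h($2) + 0.15·0
h($2) = 0.35·1 + 0.3·h($1) + 0.05·h($2) + 0.3·0
Solving: h($1) = 0.5560, h($2) = 0.5440.
Starting from $2, the probability is 0.5440.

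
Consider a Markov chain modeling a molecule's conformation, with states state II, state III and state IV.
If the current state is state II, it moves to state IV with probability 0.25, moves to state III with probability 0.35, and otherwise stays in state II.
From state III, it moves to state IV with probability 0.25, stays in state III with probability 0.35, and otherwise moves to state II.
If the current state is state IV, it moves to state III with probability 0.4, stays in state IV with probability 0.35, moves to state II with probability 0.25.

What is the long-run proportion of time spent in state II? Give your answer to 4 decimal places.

Let the stationary distribution be π with π = πP and π_1 + π_2 + π_3 = 1.
π_1 = 0.4·π_1 + 0.4·π_2 + 0.25·π_3
π_2 = 0.35·π_1 + 0.35·π_2 + 0.4·π_3
Solving with the normalization constraint gives π = (0.3583, 0.3639, 0.2778).
So the stationary probability of state II is 0.3583.

0.3583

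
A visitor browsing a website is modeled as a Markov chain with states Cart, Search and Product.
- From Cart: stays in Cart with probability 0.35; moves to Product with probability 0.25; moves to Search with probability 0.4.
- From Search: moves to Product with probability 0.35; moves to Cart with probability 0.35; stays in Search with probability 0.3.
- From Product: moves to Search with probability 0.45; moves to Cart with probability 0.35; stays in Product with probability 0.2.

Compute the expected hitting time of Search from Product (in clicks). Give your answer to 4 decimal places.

Let t(s) be the expected number of clicks to first reach Search from state s, with t(Search) = 0. Conditioning on the first click:
t(Cart) = 1 + 0.35·t(Cart) + 0.25·t(Product)
t(Product) = 1 + 0.35·t(Cart) + 0.2·t(Product)
Solving: t(Cart) = 2.4277, t(Product) = 2.3121.
Expected clicks from Product to Search: 2.3121.

2.3121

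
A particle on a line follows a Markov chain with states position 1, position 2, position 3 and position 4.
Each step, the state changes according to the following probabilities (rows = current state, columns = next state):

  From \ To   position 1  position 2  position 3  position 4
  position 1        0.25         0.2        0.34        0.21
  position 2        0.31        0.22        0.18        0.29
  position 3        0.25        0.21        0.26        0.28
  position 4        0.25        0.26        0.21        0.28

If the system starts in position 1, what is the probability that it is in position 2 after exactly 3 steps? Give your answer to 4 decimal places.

Propagate the distribution vector 3 steps from position 1.
After 0 steps: (1.0000, 0.0000, 0.0000, 0.0000)
After 1 step: (0.2500, 0.2000, 0.3400, 0.2100)
After 2 steps: (0.2620, 0.2200, 0.2535, 0.2645)
After 3 steps: (0.2632, 0.2228, 0.2501, 0.2639)
P(in position 2 after 3 steps) = 0.2228

0.2228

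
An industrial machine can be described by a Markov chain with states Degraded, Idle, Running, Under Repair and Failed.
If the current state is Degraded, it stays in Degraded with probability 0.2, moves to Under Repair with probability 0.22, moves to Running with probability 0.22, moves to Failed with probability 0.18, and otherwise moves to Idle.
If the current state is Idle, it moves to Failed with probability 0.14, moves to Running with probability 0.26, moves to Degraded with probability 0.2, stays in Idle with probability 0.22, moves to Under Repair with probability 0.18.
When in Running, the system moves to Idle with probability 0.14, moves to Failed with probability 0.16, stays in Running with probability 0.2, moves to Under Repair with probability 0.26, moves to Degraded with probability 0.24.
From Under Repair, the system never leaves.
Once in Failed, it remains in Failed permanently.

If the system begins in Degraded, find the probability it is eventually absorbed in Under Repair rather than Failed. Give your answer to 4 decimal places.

Let h(s) be the probability of absorption at Under Repair starting from transient state s. Then h(Under Repair) = 1 and h(Failed) = 0. By first-step analysis:
h(Degraded) = 0.2·h(Degraded) + 0.18·h(Idle) + 0.22·h(Running) + 0.22·1 + 0.18·0
h(Idle) = 0.2·h(Degraded) + 0.22·h(Idle) + 0.26·h(Running) + 0.18·1 + 0.14·0
h(Running) = 0.24·h(Degraded) + 0.14·h(Idle) + 0.2·h(Running) + 0.26·1 + 0.16·0
Solving: h(Degraded) = 0.5684, h(Idle) = 0.5752, h(Running) = 0.5962.
Starting from Degraded, the probability is 0.5684.

0.5684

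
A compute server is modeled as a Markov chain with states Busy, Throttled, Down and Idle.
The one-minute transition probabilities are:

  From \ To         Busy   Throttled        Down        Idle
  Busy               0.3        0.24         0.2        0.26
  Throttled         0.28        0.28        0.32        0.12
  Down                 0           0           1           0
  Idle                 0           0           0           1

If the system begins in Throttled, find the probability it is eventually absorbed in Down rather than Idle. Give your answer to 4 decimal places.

Let h(s) be the probability of absorption at Down starting from transient state s. Then h(Down) = 1 and h(Idle) = 0. By first-step analysis:
h(Busy) = 0.3·h(Busy) + 0.24·h(Throttled) + 0.2·1 + 0.26·0
h(Throttled) = 0.28·h(Busy) + 0.28·h(Throttled) + 0.32·1 + 0.12·0
Solving: h(Busy) = 0.5055, h(Throttled) = 0.6410.
Starting from Throttled, the probability is 0.6410.

0.6410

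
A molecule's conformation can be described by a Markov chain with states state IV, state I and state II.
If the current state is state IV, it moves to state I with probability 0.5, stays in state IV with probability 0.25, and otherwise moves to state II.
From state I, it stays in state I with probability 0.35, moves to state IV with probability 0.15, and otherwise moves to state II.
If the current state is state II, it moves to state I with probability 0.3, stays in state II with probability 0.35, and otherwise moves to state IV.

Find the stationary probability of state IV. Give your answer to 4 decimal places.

Let the stationary distribution be π with π = πP and π_1 + π_2 + π_3 = 1.
π_1 = 0.25·π_1 + 0.15·π_2 + 0.35·π_3
π_2 = 0.5·π_1 + 0.35·π_2 + 0.3·π_3
Solving with the normalization constraint gives π = (0.2512, 0.3687, 0.3802).
So the stationary probability of state IV is 0.2512.

0.2512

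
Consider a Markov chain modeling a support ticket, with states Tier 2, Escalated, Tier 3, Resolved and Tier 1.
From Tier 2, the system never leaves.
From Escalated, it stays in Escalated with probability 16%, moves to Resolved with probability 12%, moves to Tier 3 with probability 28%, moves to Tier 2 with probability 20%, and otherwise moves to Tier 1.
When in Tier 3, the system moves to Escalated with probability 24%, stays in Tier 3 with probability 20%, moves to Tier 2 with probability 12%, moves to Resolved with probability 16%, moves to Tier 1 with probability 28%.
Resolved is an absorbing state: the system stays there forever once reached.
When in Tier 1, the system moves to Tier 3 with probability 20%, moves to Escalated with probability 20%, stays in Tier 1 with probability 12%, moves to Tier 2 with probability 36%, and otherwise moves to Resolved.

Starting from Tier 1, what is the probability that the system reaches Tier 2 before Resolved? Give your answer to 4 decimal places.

Let h(s) be the probability of absorption at Tier 2 starting from transient state s. Then h(Tier 2) = 1 and h(Resolved) = 0. By first-step analysis:
h(Escalated) = 0.2·1 + 0.16·h(Escalated) + 0.28·h(Tier 3) + 0.12·0 + 0.24·h(Tier 1)
h(Tier 3) = 0.12·1 + 0.24·h(Escalated) + 0.2·h(Tier 3) + 0.16·0 + 0.28·h(Tier 1)
h(Tier 1) = 0.36·1 + 0.2·h(Escalated) + 0.2·h(Tier 3) + 0.12·0 + 0.12·h(Tier 1)
Solving: h(Escalated) = 0.6251, h(Tier 3) = 0.5763, h(Tier 1) = 0.6821.
Starting from Tier 1, the probability is 0.6821.

0.6821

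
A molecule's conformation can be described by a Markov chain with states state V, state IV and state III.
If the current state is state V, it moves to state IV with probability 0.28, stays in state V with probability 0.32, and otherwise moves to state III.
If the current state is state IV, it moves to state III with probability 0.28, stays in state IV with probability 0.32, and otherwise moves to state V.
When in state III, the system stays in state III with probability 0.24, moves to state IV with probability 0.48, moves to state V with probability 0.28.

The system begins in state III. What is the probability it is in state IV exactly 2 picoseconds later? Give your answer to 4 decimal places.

Sum over the intermediate state after 1 picosecond:
P = P(state III→state V)·P(state V→state IV) + P(state III→state IV)·P(state IV→state IV) + P(state III→state III)·P(state III→state IV)
  = 0.28×0.28 + 0.48×0.32 + 0.24×0.48
  = 0.0784 + 0.1536 + 0.1152 = 0.3472

0.3472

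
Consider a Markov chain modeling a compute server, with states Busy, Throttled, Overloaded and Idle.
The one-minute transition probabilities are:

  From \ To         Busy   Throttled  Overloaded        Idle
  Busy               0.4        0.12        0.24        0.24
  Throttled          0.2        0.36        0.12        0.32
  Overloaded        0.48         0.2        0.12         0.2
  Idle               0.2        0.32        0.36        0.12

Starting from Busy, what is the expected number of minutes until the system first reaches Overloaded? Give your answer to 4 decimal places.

Let t(s) be the expected number of minutes to first reach Overloaded from state s, with t(Overloaded) = 0. Conditioning on the first minute:
t(Busy) = 1 + 0.4·t(Busy) + 0.12·t(Throttled) + 0.24·t(Idle)
t(Throttled) = 1 + 0.2·t(Busy) + 0.36·t(Throttled) + 0.32·t(Idle)
t(Idle) = 1 + 0.2·t(Busy) + 0.32·t(Throttled) + 0.12·t(Idle)
Solving: t(Busy) = 4.1429, t(Throttled) = 4.7619, t(Idle) = 3.8095.
Expected minutes from Busy to Overloaded: 4.1429.

4.1429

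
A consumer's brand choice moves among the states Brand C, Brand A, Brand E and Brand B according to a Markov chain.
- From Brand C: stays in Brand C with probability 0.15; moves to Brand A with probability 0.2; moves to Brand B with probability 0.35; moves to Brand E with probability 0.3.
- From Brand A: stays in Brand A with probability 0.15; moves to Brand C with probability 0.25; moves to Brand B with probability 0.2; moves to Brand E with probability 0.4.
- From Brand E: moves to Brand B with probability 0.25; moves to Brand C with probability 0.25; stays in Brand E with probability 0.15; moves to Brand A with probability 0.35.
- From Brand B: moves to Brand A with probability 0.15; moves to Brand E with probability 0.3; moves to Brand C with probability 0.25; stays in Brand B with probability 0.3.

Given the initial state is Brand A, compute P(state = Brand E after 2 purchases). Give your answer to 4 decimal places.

Propagate the distribution vector 2 purchases from Brand A.
After 0 purchases: (0.0000, 1.0000, 0.0000, 0.0000)
After 1 purchase: (0.2500, 0.1500, 0.4000, 0.2000)
After 2 purchases: (0.2250, 0.2425, 0.2550, 0.2775)
P(in Brand E after 2 purchases) = 0.2550

0.2550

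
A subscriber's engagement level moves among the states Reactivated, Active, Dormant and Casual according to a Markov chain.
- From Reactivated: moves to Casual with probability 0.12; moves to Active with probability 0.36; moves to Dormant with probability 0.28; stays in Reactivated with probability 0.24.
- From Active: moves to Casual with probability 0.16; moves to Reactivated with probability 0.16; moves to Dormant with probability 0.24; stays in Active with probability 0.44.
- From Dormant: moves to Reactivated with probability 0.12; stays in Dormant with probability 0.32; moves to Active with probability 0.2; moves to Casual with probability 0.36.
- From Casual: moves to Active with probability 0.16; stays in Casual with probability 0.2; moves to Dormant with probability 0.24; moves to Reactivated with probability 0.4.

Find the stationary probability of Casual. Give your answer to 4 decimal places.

Let the stationary distribution be π with π = πP and π_1 + π_2 + π_3 + π_4 = 1.
π_1 = 0.24·π_1 + 0.16·π_2 + 0.12·π_3 + 0.4·π_4
π_2 = 0.36·π_1 + 0.44·π_2 + 0.2·π_3 + 0.16·π_4
π_3 = 0.28·π_1 + 0.24·π_2 + 0.32·π_3 + 0.24·π_4
Solving with the normalization constraint gives π = (0.2180, 0.2978, 0.2703, 0.2139).
So the stationary probability of Casual is 0.2139.

0.2139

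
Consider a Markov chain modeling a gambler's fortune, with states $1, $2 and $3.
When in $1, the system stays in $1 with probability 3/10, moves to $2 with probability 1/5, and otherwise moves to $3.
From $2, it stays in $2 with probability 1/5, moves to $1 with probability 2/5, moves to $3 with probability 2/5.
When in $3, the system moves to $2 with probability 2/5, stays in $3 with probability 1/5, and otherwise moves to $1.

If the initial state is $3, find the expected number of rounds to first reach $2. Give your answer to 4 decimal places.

3.0556

Let t(s) be the expected number of rounds to first reach $2 from state s, with t($2) = 0. Conditioning on the first round:
t($1) = 1 + 0.3·t($1) + 0.5·t($3)
t($3) = 1 + 0.4·t($1) + 0.2·t($3)
Solving: t($1) = 3.6111, t($3) = 3.0556.
Expected rounds from $3 to $2: 3.0556.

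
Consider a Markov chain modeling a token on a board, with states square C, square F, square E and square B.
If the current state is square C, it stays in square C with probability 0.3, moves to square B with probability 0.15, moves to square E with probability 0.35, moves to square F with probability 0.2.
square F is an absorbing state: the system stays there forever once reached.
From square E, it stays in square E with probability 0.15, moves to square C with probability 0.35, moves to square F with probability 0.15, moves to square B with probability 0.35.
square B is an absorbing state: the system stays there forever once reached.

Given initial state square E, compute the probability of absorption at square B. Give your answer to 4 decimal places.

0.6296

Let h(s) be the probability of absorption at square B starting from transient state s. Then h(square B) = 1 and h(square F) = 0. By first-step analysis:
h(square C) = 0.3·h(square C) + 0.2·0 + 0.35·h(square E) + 0.15·1
h(square E) = 0.35·h(square C) + 0.15·0 + 0.15·h(square E) + 0.35·1
Solving: h(square C) = 0.5291, h(square E) = 0.6296.
Starting from square E, the probability is 0.6296.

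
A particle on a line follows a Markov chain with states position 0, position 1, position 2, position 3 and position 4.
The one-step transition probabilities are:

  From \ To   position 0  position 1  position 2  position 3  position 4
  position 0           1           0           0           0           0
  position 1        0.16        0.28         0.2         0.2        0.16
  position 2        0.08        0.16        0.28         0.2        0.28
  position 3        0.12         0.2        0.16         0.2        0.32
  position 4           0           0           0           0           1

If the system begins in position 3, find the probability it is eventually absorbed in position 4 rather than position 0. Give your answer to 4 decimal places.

Let h(s) be the probability of absorption at position 4 starting from transient state s. Then h(position 4) = 1 and h(position 0) = 0. By first-step analysis:
h(position 1) = 0.16·0 + 0.28·h(position 1) + 0.2·h(position 2) + 0.2·h(position 3) + 0.16·1
h(position 2) = 0.08·0 + 0.16·h(position 1) + 0.28·h(position 2) + 0.2·h(position 3) + 0.28·1
h(position 3) = 0.12·0 + 0.2·h(position 1) + 0.16·h(position 2) + 0.2·h(position 3) + 0.32·1
Solving: h(position 1) = 0.6160, h(position 2) = 0.7196, h(position 3) = 0.6979.
Starting from position 3, the probability is 0.6979.

0.6979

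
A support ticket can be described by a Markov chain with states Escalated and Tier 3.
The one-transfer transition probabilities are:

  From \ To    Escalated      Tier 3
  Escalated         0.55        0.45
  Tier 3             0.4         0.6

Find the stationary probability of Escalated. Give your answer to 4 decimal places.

Let the stationary distribution be π with π = πP and π_1 + π_2 = 1.
π_1 = 0.55·π_1 + 0.4·π_2
Solving with the normalization constraint gives π = (0.4706, 0.5294).
So the stationary probability of Escalated is 0.4706.

0.4706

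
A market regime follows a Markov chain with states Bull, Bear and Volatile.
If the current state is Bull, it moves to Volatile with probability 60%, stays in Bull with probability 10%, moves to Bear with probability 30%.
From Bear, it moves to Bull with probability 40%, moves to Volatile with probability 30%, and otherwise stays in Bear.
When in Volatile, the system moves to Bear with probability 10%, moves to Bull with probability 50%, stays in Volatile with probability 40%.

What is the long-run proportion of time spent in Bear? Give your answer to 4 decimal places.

0.2105

Let the stationary distribution be π with π = πP and π_1 + π_2 + π_3 = 1.
π_1 = 0.1·π_1 + 0.4·π_2 + 0.5·π_3
π_2 = 0.3·π_1 + 0.3·π_2 + 0.1·π_3
Solving with the normalization constraint gives π = (0.3421, 0.2105, 0.4474).
So the stationary probability of Bear is 0.2105.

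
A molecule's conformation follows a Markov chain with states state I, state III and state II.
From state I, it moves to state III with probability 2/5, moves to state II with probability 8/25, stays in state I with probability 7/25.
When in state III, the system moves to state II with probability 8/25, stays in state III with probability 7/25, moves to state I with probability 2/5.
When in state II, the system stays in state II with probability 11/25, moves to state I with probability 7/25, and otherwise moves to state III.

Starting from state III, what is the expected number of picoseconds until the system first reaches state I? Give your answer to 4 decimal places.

2.8061

Let t(s) be the expected number of picoseconds to first reach state I from state s, with t(state I) = 0. Conditioning on the first picosecond:
t(state III) = 1 + 0.28·t(state III) + 0.32·t(state II)
t(state II) = 1 + 0.28·t(state III) + 0.44·t(state II)
Solving: t(state III) = 2.8061, t(state II) = 3.1888.
Expected picoseconds from state III to state I: 2.8061.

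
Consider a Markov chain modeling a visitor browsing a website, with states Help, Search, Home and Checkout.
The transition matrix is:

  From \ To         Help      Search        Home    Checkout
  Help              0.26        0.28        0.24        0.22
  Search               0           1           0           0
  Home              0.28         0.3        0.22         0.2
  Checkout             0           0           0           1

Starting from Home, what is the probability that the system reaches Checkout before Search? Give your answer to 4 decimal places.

Let h(s) be the probability of absorption at Checkout starting from transient state s. Then h(Checkout) = 1 and h(Search) = 0. By first-step analysis:
h(Help) = 0.26·h(Help) + 0.28·0 + 0.24·h(Home) + 0.22·1
h(Home) = 0.28·h(Help) + 0.3·0 + 0.22·h(Home) + 0.2·1
Solving: h(Help) = 0.4306, h(Home) = 0.4110.
Starting from Home, the probability is 0.4110.

0.4110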